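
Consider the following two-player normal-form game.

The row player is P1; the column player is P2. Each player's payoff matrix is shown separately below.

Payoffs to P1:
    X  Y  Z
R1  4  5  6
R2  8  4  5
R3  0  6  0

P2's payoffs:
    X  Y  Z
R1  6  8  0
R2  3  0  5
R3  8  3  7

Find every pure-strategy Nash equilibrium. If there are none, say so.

No pure-strategy Nash equilibrium.

P1 against X: payoffs 4, 8, 0 → best response R2.
P1 against Y: payoffs 5, 4, 6 → best response R3.
P1 against Z: payoffs 6, 5, 0 → best response R1.
P2 against R1: payoffs 6, 8, 0 → best response Y.
P2 against R2: payoffs 3, 0, 5 → best response Z.
P2 against R3: payoffs 8, 3, 7 → best response X.
No profile is a mutual best response for all players.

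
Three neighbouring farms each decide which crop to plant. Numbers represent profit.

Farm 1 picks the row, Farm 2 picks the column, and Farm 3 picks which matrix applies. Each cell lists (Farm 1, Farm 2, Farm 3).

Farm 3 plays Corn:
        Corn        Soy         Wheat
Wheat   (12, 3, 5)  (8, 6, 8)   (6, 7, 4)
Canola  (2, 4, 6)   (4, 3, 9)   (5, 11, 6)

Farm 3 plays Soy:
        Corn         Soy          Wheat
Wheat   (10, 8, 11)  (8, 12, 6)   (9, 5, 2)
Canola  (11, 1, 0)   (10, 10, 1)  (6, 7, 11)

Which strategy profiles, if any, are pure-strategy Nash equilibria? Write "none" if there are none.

(Wheat, Corn, Corn): Farm 2 can switch to Soy (3 → 6). Not NE.
(Wheat, Corn, Soy): Farm 1 can switch to Canola (10 → 11). Not NE.
(Wheat, Soy, Corn): Farm 2 can switch to Wheat (6 → 7). Not NE.
(Wheat, Soy, Soy): Farm 1 can switch to Canola (8 → 10). Not NE.
(Wheat, Wheat, Corn): Farm 1 gets 6, best alternative 5; Farm 2 gets 7, best alternative 6; Farm 3 gets 4, best alternative 2. No profitable deviation — NE.
(Wheat, Wheat, Soy): Farm 2 can switch to Corn (5 → 8). Not NE.
(Canola, Corn, Corn): Farm 1 can switch to Wheat (2 → 12). Not NE.
(The remaining 5 profiles each have a profitable deviation by the same check.)

(Wheat, Wheat, Corn)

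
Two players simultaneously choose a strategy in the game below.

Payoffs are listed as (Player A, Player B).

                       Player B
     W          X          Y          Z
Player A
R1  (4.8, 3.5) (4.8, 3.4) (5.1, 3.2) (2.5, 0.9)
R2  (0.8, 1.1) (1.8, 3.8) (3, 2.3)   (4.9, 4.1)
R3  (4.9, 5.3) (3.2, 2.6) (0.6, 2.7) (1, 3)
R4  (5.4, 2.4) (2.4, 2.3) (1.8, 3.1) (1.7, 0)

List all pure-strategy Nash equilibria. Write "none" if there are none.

The unique pure-strategy Nash equilibrium is (R2, Z).

Player A against W: payoffs 4.8, 0.8, 4.9, 5.4 → best response R4.
Player A against X: payoffs 4.8, 1.8, 3.2, 2.4 → best response R1.
Player A against Y: payoffs 5.1, 3, 0.6, 1.8 → best response R1.
Player A against Z: payoffs 2.5, 4.9, 1, 1.7 → best response R2.
Player B against R1: payoffs 3.5, 3.4, 3.2, 0.9 → best response W.
Player B against R2: payoffs 1.1, 3.8, 2.3, 4.1 → best response Z.
Player B against R3: payoffs 5.3, 2.6, 2.7, 3 → best response W.
Player B against R4: payoffs 2.4, 2.3, 3.1, 0 → best response Y.
Mutual best responses: (R2, Z).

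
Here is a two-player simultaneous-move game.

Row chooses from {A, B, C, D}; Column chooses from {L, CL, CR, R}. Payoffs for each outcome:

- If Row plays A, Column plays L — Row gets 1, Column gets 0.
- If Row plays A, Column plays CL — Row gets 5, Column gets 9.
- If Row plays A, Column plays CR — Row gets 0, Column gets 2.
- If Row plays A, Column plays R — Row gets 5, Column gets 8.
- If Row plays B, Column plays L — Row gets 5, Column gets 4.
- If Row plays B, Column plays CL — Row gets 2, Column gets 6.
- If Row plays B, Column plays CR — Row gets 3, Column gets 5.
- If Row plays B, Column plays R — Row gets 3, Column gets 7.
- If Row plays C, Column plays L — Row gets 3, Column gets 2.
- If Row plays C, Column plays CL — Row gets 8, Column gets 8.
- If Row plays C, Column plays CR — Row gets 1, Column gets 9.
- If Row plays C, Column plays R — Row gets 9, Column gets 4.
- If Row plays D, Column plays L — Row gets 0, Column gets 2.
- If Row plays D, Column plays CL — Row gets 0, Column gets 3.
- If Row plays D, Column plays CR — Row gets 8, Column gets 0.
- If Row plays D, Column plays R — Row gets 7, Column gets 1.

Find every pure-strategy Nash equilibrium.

none

Row against L: payoffs 1, 5, 3, 0 → best response B.
Row against CL: payoffs 5, 2, 8, 0 → best response C.
Row against CR: payoffs 0, 3, 1, 8 → best response D.
Row against R: payoffs 5, 3, 9, 7 → best response C.
Column against A: payoffs 0, 9, 2, 8 → best response CL.
Column against B: payoffs 4, 6, 5, 7 → best response R.
Column against C: payoffs 2, 8, 9, 4 → best response CR.
Column against D: payoffs 2, 3, 0, 1 → best response CL.
No profile is a mutual best response for all players.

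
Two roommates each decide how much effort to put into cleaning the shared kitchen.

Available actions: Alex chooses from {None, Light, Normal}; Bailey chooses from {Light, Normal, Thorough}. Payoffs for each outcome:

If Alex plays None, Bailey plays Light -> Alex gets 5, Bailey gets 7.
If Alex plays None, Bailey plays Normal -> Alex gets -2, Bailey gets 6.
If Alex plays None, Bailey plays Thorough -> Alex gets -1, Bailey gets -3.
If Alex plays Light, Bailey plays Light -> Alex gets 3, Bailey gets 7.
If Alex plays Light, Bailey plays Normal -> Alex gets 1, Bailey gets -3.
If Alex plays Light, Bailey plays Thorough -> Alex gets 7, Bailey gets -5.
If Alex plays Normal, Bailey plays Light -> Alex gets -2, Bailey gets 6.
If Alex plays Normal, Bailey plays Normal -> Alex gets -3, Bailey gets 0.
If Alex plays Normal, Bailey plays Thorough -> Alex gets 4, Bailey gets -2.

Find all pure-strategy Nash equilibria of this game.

(None, Light): Alex gets 5, best alternative 3; Bailey gets 7, best alternative 6. No profitable deviation — NE.
(None, Normal): Alex can switch to Light (-2 → 1). Not NE.
(None, Thorough): Alex can switch to Light (-1 → 7). Not NE.
(Light, Light): Alex can switch to None (3 → 5). Not NE.
(Light, Normal): Bailey can switch to Light (-3 → 7). Not NE.
(Light, Thorough): Bailey can switch to Light (-5 → 7). Not NE.
(Normal, Light): Alex can switch to None (-2 → 5). Not NE.
(Normal, Normal): Alex can switch to None (-3 → -2). Not NE.
(Normal, Thorough): Alex can switch to Light (4 → 7). Not NE.

Pure NE: (None, Light)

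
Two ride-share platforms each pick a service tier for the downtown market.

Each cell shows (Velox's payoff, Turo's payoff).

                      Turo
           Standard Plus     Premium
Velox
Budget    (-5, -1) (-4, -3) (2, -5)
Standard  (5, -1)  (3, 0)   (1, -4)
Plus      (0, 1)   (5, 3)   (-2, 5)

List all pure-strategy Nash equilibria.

none

(Budget, Standard): Velox can switch to Standard (-5 → 5). Not NE.
(Budget, Plus): Velox can switch to Standard (-4 → 3). Not NE.
(Budget, Premium): Turo can switch to Standard (-5 → -1). Not NE.
(Standard, Standard): Turo can switch to Plus (-1 → 0). Not NE.
(Standard, Plus): Velox can switch to Plus (3 → 5). Not NE.
(Standard, Premium): Velox can switch to Budget (1 → 2). Not NE.
(Plus, Standard): Velox can switch to Standard (0 → 5). Not NE.
(Plus, Plus): Turo can switch to Premium (3 → 5). Not NE.
(Plus, Premium): Velox can switch to Budget (-2 → 2). Not NE.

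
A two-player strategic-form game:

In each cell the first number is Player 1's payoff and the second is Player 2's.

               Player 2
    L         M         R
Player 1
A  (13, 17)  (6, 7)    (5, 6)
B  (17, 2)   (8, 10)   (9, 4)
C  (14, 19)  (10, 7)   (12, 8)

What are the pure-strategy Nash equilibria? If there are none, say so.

No pure-strategy Nash equilibrium.

Player 1 against L: payoffs 13, 17, 14 → best response B.
Player 1 against M: payoffs 6, 8, 10 → best response C.
Player 1 against R: payoffs 5, 9, 12 → best response C.
Player 2 against A: payoffs 17, 7, 6 → best response L.
Player 2 against B: payoffs 2, 10, 4 → best response M.
Player 2 against C: payoffs 19, 7, 8 → best response L.
No profile is a mutual best response for all players.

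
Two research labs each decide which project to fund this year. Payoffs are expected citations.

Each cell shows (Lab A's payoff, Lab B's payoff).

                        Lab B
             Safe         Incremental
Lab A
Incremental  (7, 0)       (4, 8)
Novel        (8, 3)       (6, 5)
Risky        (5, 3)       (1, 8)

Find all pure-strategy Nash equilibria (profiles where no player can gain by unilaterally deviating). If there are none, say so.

Pure NE: (Novel, Incremental)

For each strategy profile, look for a profitable unilateral deviation.
(Incremental, Safe): Lab A can switch to Novel (7 → 8). Not NE.
(Incremental, Incremental): Lab A can switch to Novel (4 → 6). Not NE.
(Novel, Safe): Lab B can switch to Incremental (3 → 5). Not NE.
(Novel, Incremental): Lab A gets 6, best alternative 4; Lab B gets 5, best alternative 3. No profitable deviation — NE.
(Risky, Safe): Lab A can switch to Incremental (5 → 7). Not NE.
(Risky, Incremental): Lab A can switch to Incremental (1 → 4). Not NE.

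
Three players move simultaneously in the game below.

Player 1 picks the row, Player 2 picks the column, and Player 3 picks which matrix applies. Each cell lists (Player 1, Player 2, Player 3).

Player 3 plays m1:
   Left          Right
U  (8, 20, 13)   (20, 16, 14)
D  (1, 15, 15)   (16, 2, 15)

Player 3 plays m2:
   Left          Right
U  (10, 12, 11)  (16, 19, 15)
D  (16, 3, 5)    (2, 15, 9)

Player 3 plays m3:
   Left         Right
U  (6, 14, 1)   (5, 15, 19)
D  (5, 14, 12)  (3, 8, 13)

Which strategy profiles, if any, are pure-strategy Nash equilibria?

(U, Left, m1); (U, Right, m3)

(U, Left, m1): Player 1 gets 8, best alternative 1; Player 2 gets 20, best alternative 16; Player 3 gets 13, best alternative 11. No profitable deviation — NE.
(U, Left, m2): Player 1 can switch to D (10 → 16). Not NE.
(U, Left, m3): Player 2 can switch to Right (14 → 15). Not NE.
(U, Right, m1): Player 2 can switch to Left (16 → 20). Not NE.
(U, Right, m2): Player 3 can switch to m3 (15 → 19). Not NE.
(U, Right, m3): Player 1 gets 5, best alternative 3; Player 2 gets 15, best alternative 14; Player 3 gets 19, best alternative 15. No profitable deviation — NE.
(D, Left, m1): Player 1 can switch to U (1 → 8). Not NE.
(D, Left, m2): Player 2 can switch to Right (3 → 15). Not NE.
(The remaining 4 profiles each have a profitable deviation by the same check.)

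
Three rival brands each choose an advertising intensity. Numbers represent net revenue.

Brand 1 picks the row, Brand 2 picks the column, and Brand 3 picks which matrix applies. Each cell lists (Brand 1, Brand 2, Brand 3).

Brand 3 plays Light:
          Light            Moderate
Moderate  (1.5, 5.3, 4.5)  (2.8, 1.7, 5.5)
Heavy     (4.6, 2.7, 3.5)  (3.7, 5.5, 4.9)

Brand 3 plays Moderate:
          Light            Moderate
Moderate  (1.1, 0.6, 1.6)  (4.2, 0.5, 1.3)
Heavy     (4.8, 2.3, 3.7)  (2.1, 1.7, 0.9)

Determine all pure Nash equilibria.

Mark each player's best response to every combination of opponents' strategies; a profile where every player is best-responding is a pure Nash equilibrium.
Brand 1 against (Light, Light): payoffs 1.5, 4.6 → best response Heavy.
Brand 1 against (Light, Moderate): payoffs 1.1, 4.8 → best response Heavy.
Brand 1 against (Moderate, Light): payoffs 2.8, 3.7 → best response Heavy.
Brand 1 against (Moderate, Moderate): payoffs 4.2, 2.1 → best response Moderate.
Brand 2 against (Moderate, Light): payoffs 5.3, 1.7 → best response Light.
Brand 2 against (Moderate, Moderate): payoffs 0.6, 0.5 → best response Light.
Brand 2 against (Heavy, Light): payoffs 2.7, 5.5 → best response Moderate.
Brand 2 against (Heavy, Moderate): payoffs 2.3, 1.7 → best response Light.
Brand 3 against (Moderate, Light): payoffs 4.5, 1.6 → best response Light.
Brand 3 against (Moderate, Moderate): payoffs 5.5, 1.3 → best response Light.
Brand 3 against (Heavy, Light): payoffs 3.5, 3.7 → best response Moderate.
Brand 3 against (Heavy, Moderate): payoffs 4.9, 0.9 → best response Light.
Mutual best responses: (Heavy, Light, Moderate); (Heavy, Moderate, Light).

(Heavy, Light, Moderate), (Heavy, Moderate, Light)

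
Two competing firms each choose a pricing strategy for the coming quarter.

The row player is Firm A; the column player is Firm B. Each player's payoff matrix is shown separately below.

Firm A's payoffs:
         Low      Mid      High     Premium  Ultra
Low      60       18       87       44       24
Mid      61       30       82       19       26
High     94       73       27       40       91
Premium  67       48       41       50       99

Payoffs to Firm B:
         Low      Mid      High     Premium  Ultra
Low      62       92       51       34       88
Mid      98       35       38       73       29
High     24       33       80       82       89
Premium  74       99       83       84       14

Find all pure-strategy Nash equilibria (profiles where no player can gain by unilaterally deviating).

For each player, find the best response to each opponent profile; mutual best responses are the pure NE.
Firm A against Low: payoffs 60, 61, 94, 67 → best response High.
Firm A against Mid: payoffs 18, 30, 73, 48 → best response High.
Firm A against High: payoffs 87, 82, 27, 41 → best response Low.
Firm A against Premium: payoffs 44, 19, 40, 50 → best response Premium.
Firm A against Ultra: payoffs 24, 26, 91, 99 → best response Premium.
Firm B against Low: payoffs 62, 92, 51, 34, 88 → best response Mid.
Firm B against Mid: payoffs 98, 35, 38, 73, 29 → best response Low.
Firm B against High: payoffs 24, 33, 80, 82, 89 → best response Ultra.
Firm B against Premium: payoffs 74, 99, 83, 84, 14 → best response Mid.
No profile is a mutual best response for all players.

This game has no pure Nash equilibrium.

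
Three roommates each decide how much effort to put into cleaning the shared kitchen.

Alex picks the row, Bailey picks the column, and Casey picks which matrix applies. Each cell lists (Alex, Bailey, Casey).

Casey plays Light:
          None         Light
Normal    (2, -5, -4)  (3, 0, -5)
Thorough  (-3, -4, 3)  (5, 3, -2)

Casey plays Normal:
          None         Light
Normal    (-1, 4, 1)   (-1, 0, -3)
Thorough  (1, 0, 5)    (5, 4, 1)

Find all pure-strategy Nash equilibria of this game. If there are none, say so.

(Normal, None, Light): Bailey can switch to Light (-5 → 0). Not NE.
(Normal, None, Normal): Alex can switch to Thorough (-1 → 1). Not NE.
(Normal, Light, Light): Alex can switch to Thorough (3 → 5). Not NE.
(Normal, Light, Normal): Alex can switch to Thorough (-1 → 5). Not NE.
(Thorough, None, Light): Alex can switch to Normal (-3 → 2). Not NE.
(Thorough, None, Normal): Bailey can switch to Light (0 → 4). Not NE.
(Thorough, Light, Normal): Alex gets 5, best alternative -1; Bailey gets 4, best alternative 0; Casey gets 1, best alternative -2. No profitable deviation — NE.
(The remaining 1 profile has a profitable deviation by the same check.)

The unique pure-strategy Nash equilibrium is (Thorough, Light, Normal).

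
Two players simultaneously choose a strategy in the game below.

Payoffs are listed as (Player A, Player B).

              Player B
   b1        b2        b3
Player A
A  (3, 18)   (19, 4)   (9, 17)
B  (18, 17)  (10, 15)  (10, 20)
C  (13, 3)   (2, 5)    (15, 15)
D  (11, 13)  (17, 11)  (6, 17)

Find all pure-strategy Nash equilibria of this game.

(C, b3)

Player A against b1: payoffs 3, 18, 13, 11 → best response B.
Player A against b2: payoffs 19, 10, 2, 17 → best response A.
Player A against b3: payoffs 9, 10, 15, 6 → best response C.
Player B against A: payoffs 18, 4, 17 → best response b1.
Player B against B: payoffs 17, 15, 20 → best response b3.
Player B against C: payoffs 3, 5, 15 → best response b3.
Player B against D: payoffs 13, 11, 17 → best response b3.
Mutual best responses: (C, b3).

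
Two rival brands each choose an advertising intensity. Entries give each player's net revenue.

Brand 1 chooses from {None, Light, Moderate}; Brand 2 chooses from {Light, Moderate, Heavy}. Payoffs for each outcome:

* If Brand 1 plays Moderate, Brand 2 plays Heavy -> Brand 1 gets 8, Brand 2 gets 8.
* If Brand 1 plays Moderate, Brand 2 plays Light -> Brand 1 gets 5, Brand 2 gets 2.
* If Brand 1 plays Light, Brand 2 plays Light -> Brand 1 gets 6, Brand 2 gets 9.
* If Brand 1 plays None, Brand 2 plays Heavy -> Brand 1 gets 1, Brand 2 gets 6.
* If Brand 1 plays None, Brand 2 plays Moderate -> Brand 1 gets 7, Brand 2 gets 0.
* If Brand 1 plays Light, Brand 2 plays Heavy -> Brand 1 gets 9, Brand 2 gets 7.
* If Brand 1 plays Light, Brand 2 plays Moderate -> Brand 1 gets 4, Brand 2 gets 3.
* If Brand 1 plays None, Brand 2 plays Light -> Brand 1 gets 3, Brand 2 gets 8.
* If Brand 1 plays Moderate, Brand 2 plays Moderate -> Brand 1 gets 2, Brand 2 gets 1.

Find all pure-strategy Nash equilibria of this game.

The unique pure-strategy Nash equilibrium is (Light, Light).

Brand 1 against Light: payoffs 3, 6, 5 → best response Light.
Brand 1 against Moderate: payoffs 7, 4, 2 → best response None.
Brand 1 against Heavy: payoffs 1, 9, 8 → best response Light.
Brand 2 against None: payoffs 8, 0, 6 → best response Light.
Brand 2 against Light: payoffs 9, 3, 7 → best response Light.
Brand 2 against Moderate: payoffs 2, 1, 8 → best response Heavy.
Mutual best responses: (Light, Light).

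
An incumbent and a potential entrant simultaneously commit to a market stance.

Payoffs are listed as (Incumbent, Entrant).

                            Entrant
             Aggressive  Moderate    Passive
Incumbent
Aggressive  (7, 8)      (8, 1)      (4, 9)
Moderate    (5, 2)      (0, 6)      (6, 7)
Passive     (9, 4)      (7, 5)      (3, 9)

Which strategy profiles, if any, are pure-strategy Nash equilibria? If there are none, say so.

For each player, find the best response to each opponent profile; mutual best responses are the pure NE.
Incumbent against Aggressive: payoffs 7, 5, 9 → best response Passive.
Incumbent against Moderate: payoffs 8, 0, 7 → best response Aggressive.
Incumbent against Passive: payoffs 4, 6, 3 → best response Moderate.
Entrant against Aggressive: payoffs 8, 1, 9 → best response Passive.
Entrant against Moderate: payoffs 2, 6, 7 → best response Passive.
Entrant against Passive: payoffs 4, 5, 9 → best response Passive.
Mutual best responses: (Moderate, Passive).

(Moderate, Passive)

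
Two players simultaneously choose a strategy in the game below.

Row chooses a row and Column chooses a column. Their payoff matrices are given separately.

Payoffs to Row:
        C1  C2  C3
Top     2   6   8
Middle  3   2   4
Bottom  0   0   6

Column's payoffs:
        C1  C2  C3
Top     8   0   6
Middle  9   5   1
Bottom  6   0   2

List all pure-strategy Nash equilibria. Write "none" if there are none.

Row against C1: payoffs 2, 3, 0 → best response Middle.
Row against C2: payoffs 6, 2, 0 → best response Top.
Row against C3: payoffs 8, 4, 6 → best response Top.
Column against Top: payoffs 8, 0, 6 → best response C1.
Column against Middle: payoffs 9, 5, 1 → best response C1.
Column against Bottom: payoffs 6, 0, 2 → best response C1.
Mutual best responses: (Middle, C1).

The unique pure-strategy Nash equilibrium is (Middle, C1).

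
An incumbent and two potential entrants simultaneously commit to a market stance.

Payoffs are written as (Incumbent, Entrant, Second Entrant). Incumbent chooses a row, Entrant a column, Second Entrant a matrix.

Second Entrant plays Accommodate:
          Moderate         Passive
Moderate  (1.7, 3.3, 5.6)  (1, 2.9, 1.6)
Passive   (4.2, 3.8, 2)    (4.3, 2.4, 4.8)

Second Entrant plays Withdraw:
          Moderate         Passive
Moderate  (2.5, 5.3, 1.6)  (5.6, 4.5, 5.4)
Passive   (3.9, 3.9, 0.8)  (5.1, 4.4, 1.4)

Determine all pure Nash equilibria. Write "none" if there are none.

(Moderate, Moderate, Accommodate): Incumbent can switch to Passive (1.7 → 4.2). Not NE.
(Moderate, Moderate, Withdraw): Incumbent can switch to Passive (2.5 → 3.9). Not NE.
(Moderate, Passive, Accommodate): Incumbent can switch to Passive (1 → 4.3). Not NE.
(Moderate, Passive, Withdraw): Entrant can switch to Moderate (4.5 → 5.3). Not NE.
(Passive, Moderate, Accommodate): Incumbent gets 4.2, best alternative 1.7; Entrant gets 3.8, best alternative 2.4; Second Entrant gets 2, best alternative 0.8. No profitable deviation — NE.
(Passive, Moderate, Withdraw): Entrant can switch to Passive (3.9 → 4.4). Not NE.
(Passive, Passive, Accommodate): Entrant can switch to Moderate (2.4 → 3.8). Not NE.
(The remaining 1 profile has a profitable deviation by the same check.)

The unique pure-strategy Nash equilibrium is (Passive, Moderate, Accommodate).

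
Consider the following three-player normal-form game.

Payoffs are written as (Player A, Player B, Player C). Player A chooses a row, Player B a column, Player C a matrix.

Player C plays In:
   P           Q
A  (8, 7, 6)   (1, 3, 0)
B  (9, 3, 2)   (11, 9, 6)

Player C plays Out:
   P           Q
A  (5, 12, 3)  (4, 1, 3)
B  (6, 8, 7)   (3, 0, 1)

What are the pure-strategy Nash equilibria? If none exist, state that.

(A, P, In): Player A can switch to B (8 → 9). Not NE.
(A, P, Out): Player A can switch to B (5 → 6). Not NE.
(A, Q, In): Player A can switch to B (1 → 11). Not NE.
(A, Q, Out): Player B can switch to P (1 → 12). Not NE.
(B, P, In): Player B can switch to Q (3 → 9). Not NE.
(B, P, Out): Player A gets 6, best alternative 5; Player B gets 8, best alternative 0; Player C gets 7, best alternative 2. No profitable deviation — NE.
(B, Q, In): Player A gets 11, best alternative 1; Player B gets 9, best alternative 3; Player C gets 6, best alternative 1. No profitable deviation — NE.
(B, Q, Out): Player A can switch to A (3 → 4). Not NE.

(B, P, Out); (B, Q, In)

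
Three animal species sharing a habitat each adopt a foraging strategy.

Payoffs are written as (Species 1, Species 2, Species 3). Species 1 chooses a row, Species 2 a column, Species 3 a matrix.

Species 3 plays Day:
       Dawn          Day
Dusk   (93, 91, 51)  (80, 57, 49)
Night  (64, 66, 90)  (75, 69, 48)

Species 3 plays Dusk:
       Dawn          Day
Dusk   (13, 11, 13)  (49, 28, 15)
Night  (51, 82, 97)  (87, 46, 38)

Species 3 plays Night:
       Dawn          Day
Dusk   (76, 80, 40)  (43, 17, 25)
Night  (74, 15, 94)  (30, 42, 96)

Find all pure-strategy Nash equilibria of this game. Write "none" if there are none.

The pure Nash equilibria are (Dusk, Dawn, Day), (Night, Dawn, Dusk).

Mark each player's best response to every combination of opponents' strategies; a profile where every player is best-responding is a pure Nash equilibrium.
Species 1 against (Dawn, Day): payoffs 93, 64 → best response Dusk.
Species 1 against (Dawn, Dusk): payoffs 13, 51 → best response Night.
Species 1 against (Dawn, Night): payoffs 76, 74 → best response Dusk.
Species 1 against (Day, Day): payoffs 80, 75 → best response Dusk.
Species 1 against (Day, Dusk): payoffs 49, 87 → best response Night.
Species 1 against (Day, Night): payoffs 43, 30 → best response Dusk.
Species 2 against (Dusk, Day): payoffs 91, 57 → best response Dawn.
Species 2 against (Dusk, Dusk): payoffs 11, 28 → best response Day.
Species 2 against (Dusk, Night): payoffs 80, 17 → best response Dawn.
Species 2 against (Night, Day): payoffs 66, 69 → best response Day.
Species 2 against (Night, Dusk): payoffs 82, 46 → best response Dawn.
Species 2 against (Night, Night): payoffs 15, 42 → best response Day.
Species 3 against (Dusk, Dawn): payoffs 51, 13, 40 → best response Day.
Species 3 against (Dusk, Day): payoffs 49, 15, 25 → best response Day.
Species 3 against (Night, Dawn): payoffs 90, 97, 94 → best response Dusk.
Species 3 against (Night, Day): payoffs 48, 38, 96 → best response Night.
Mutual best responses: (Dusk, Dawn, Day); (Night, Dawn, Dusk).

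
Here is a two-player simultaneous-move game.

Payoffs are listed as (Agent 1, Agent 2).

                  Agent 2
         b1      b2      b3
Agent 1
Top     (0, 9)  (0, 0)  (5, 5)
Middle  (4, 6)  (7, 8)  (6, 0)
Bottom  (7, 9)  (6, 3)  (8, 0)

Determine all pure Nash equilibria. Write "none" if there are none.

(Middle, b2); (Bottom, b1)

Agent 1 against b1: payoffs 0, 4, 7 → best response Bottom.
Agent 1 against b2: payoffs 0, 7, 6 → best response Middle.
Agent 1 against b3: payoffs 5, 6, 8 → best response Bottom.
Agent 2 against Top: payoffs 9, 0, 5 → best response b1.
Agent 2 against Middle: payoffs 6, 8, 0 → best response b2.
Agent 2 against Bottom: payoffs 9, 3, 0 → best response b1.
Mutual best responses: (Middle, b2); (Bottom, b1).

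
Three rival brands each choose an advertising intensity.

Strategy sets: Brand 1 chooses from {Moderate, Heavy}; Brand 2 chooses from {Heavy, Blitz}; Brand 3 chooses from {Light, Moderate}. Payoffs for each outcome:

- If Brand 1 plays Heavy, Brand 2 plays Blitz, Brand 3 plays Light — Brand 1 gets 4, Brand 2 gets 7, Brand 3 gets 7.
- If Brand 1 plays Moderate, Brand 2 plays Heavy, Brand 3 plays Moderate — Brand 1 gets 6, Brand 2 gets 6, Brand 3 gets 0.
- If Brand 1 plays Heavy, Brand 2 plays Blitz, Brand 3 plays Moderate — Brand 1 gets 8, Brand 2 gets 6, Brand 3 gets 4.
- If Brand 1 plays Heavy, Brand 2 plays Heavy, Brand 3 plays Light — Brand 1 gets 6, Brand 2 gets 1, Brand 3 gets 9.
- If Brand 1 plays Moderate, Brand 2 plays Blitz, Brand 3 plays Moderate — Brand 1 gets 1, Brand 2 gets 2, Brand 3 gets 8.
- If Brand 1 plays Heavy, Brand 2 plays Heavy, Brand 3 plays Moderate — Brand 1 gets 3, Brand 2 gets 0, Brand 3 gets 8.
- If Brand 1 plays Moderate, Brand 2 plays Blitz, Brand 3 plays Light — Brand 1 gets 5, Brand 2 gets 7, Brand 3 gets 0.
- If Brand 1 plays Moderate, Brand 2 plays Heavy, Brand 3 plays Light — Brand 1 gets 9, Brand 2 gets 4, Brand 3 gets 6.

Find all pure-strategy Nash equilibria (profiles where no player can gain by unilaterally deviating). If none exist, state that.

Brand 1 against (Heavy, Light): payoffs 9, 6 → best response Moderate.
Brand 1 against (Heavy, Moderate): payoffs 6, 3 → best response Moderate.
Brand 1 against (Blitz, Light): payoffs 5, 4 → best response Moderate.
Brand 1 against (Blitz, Moderate): payoffs 1, 8 → best response Heavy.
Brand 2 against (Moderate, Light): payoffs 4, 7 → best response Blitz.
Brand 2 against (Moderate, Moderate): payoffs 6, 2 → best response Heavy.
Brand 2 against (Heavy, Light): payoffs 1, 7 → best response Blitz.
Brand 2 against (Heavy, Moderate): payoffs 0, 6 → best response Blitz.
Brand 3 against (Moderate, Heavy): payoffs 6, 0 → best response Light.
Brand 3 against (Moderate, Blitz): payoffs 0, 8 → best response Moderate.
Brand 3 against (Heavy, Heavy): payoffs 9, 8 → best response Light.
Brand 3 against (Heavy, Blitz): payoffs 7, 4 → best response Light.
No profile is a mutual best response for all players.

This game has no pure Nash equilibrium.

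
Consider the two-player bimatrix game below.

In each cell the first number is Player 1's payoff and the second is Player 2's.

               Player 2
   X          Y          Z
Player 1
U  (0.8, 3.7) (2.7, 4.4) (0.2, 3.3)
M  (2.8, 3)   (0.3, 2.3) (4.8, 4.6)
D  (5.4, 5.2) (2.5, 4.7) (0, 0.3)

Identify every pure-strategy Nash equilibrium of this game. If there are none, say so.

(U, Y), (M, Z), (D, X)

Player 1 against X: payoffs 0.8, 2.8, 5.4 → best response D.
Player 1 against Y: payoffs 2.7, 0.3, 2.5 → best response U.
Player 1 against Z: payoffs 0.2, 4.8, 0 → best response M.
Player 2 against U: payoffs 3.7, 4.4, 3.3 → best response Y.
Player 2 against M: payoffs 3, 2.3, 4.6 → best response Z.
Player 2 against D: payoffs 5.2, 4.7, 0.3 → best response X.
Mutual best responses: (U, Y); (M, Z); (D, X).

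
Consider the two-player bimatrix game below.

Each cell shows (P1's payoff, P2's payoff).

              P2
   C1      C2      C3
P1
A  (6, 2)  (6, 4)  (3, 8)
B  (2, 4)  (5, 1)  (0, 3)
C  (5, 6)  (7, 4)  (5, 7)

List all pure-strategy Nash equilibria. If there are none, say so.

Pure NE: (C, C3)

Mark each player's best response to every combination of opponents' strategies; a profile where every player is best-responding is a pure Nash equilibrium.
P1 against C1: payoffs 6, 2, 5 → best response A.
P1 against C2: payoffs 6, 5, 7 → best response C.
P1 against C3: payoffs 3, 0, 5 → best response C.
P2 against A: payoffs 2, 4, 8 → best response C3.
P2 against B: payoffs 4, 1, 3 → best response C1.
P2 against C: payoffs 6, 4, 7 → best response C3.
Mutual best responses: (C, C3).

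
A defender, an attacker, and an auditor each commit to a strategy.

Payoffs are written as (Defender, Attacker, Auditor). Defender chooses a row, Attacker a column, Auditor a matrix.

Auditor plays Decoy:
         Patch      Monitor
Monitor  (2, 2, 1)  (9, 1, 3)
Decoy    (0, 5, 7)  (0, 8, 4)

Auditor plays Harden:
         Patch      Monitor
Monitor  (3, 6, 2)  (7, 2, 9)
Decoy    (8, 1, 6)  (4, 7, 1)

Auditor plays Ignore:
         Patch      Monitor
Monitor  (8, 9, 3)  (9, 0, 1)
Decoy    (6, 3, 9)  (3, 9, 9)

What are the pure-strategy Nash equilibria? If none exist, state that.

Pure NE: (Monitor, Patch, Ignore)

(Monitor, Patch, Decoy): Auditor can switch to Harden (1 → 2). Not NE.
(Monitor, Patch, Harden): Defender can switch to Decoy (3 → 8). Not NE.
(Monitor, Patch, Ignore): Defender gets 8, best alternative 6; Attacker gets 9, best alternative 0; Auditor gets 3, best alternative 2. No profitable deviation — NE.
(Monitor, Monitor, Decoy): Attacker can switch to Patch (1 → 2). Not NE.
(Monitor, Monitor, Harden): Attacker can switch to Patch (2 → 6). Not NE.
(Monitor, Monitor, Ignore): Attacker can switch to Patch (0 → 9). Not NE.
(Decoy, Patch, Decoy): Defender can switch to Monitor (0 → 2). Not NE.
(Decoy, Patch, Harden): Attacker can switch to Monitor (1 → 7). Not NE.
(Decoy, Patch, Ignore): Defender can switch to Monitor (6 → 8). Not NE.
(Decoy, Monitor, Decoy): Defender can switch to Monitor (0 → 9). Not NE.
(Decoy, Monitor, Harden): Defender can switch to Monitor (4 → 7). Not NE.
(Decoy, Monitor, Ignore): Defender can switch to Monitor (3 → 9). Not NE.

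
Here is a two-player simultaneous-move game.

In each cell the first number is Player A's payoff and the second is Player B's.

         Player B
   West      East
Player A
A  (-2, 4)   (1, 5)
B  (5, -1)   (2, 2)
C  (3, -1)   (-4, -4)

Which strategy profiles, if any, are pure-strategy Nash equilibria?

Pure NE: (B, East)

(A, West): Player A can switch to B (-2 → 5). Not NE.
(A, East): Player A can switch to B (1 → 2). Not NE.
(B, West): Player B can switch to East (-1 → 2). Not NE.
(B, East): Player A gets 2, best alternative 1; Player B gets 2, best alternative -1. No profitable deviation — NE.
(C, West): Player A can switch to B (3 → 5). Not NE.
(C, East): Player A can switch to A (-4 → 1). Not NE.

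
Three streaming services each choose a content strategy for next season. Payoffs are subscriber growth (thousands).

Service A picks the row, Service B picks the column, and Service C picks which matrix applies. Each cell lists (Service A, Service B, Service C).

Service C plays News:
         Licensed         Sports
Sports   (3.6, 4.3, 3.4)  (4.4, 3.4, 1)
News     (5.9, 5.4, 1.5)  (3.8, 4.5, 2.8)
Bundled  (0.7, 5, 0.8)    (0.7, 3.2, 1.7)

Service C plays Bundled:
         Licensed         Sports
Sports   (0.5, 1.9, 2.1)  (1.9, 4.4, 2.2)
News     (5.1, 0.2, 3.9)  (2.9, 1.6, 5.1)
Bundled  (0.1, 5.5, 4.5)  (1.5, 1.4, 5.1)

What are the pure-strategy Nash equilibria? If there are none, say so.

(Sports, Licensed, News): Service A can switch to News (3.6 → 5.9). Not NE.
(Sports, Licensed, Bundled): Service A can switch to News (0.5 → 5.1). Not NE.
(Sports, Sports, News): Service B can switch to Licensed (3.4 → 4.3). Not NE.
(Sports, Sports, Bundled): Service A can switch to News (1.9 → 2.9). Not NE.
(News, Licensed, News): Service C can switch to Bundled (1.5 → 3.9). Not NE.
(News, Licensed, Bundled): Service B can switch to Sports (0.2 → 1.6). Not NE.
(News, Sports, News): Service A can switch to Sports (3.8 → 4.4). Not NE.
(News, Sports, Bundled): Service A gets 2.9, best alternative 1.9; Service B gets 1.6, best alternative 0.2; Service C gets 5.1, best alternative 2.8. No profitable deviation — NE.
(Bundled, Licensed, News): Service A can switch to Sports (0.7 → 3.6). Not NE.
(The remaining 3 profiles each have a profitable deviation by the same check.)

The unique pure-strategy Nash equilibrium is (News, Sports, Bundled).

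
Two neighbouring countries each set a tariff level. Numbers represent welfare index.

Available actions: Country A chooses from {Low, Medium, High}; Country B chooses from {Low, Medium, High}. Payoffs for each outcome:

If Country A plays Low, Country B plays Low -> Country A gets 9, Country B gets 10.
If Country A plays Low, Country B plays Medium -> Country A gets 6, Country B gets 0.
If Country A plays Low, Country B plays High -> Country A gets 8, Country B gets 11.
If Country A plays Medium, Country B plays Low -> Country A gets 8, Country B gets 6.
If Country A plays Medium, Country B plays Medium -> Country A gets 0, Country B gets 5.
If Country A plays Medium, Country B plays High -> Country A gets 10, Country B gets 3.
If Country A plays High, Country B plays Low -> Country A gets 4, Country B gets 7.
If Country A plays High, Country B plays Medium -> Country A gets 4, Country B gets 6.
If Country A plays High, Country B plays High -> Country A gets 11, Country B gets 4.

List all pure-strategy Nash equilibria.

(Low, Low): Country B can switch to High (10 → 11). Not NE.
(Low, Medium): Country B can switch to Low (0 → 10). Not NE.
(Low, High): Country A can switch to Medium (8 → 10). Not NE.
(Medium, Low): Country A can switch to Low (8 → 9). Not NE.
(Medium, Medium): Country A can switch to Low (0 → 6). Not NE.
(Medium, High): Country A can switch to High (10 → 11). Not NE.
(High, Low): Country A can switch to Low (4 → 9). Not NE.
(High, Medium): Country A can switch to Low (4 → 6). Not NE.
(High, High): Country B can switch to Low (4 → 7). Not NE.

This game has no pure Nash equilibrium.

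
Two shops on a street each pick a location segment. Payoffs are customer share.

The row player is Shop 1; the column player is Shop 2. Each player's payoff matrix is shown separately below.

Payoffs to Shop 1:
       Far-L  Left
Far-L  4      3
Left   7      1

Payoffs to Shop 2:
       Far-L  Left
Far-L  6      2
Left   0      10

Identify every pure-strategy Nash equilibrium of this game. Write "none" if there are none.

none

Shop 1 against Far-L: payoffs 4, 7 → best response Left.
Shop 1 against Left: payoffs 3, 1 → best response Far-L.
Shop 2 against Far-L: payoffs 6, 2 → best response Far-L.
Shop 2 against Left: payoffs 0, 10 → best response Left.
No profile is a mutual best response for all players.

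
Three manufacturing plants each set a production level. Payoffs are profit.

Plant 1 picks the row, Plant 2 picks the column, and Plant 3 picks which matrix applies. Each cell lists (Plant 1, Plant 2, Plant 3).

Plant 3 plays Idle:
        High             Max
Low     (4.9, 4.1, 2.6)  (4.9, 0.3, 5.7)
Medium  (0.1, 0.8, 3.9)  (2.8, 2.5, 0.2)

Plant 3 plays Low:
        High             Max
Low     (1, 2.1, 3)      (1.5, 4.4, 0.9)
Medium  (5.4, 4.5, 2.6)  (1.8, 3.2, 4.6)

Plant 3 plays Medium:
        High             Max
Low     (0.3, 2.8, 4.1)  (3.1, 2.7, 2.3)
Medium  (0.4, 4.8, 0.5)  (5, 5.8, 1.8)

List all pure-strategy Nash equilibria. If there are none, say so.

There is no pure-strategy Nash equilibrium.

Mark each player's best response to every combination of opponents' strategies; a profile where every player is best-responding is a pure Nash equilibrium.
Plant 1 against (High, Idle): payoffs 4.9, 0.1 → best response Low.
Plant 1 against (High, Low): payoffs 1, 5.4 → best response Medium.
Plant 1 against (High, Medium): payoffs 0.3, 0.4 → best response Medium.
Plant 1 against (Max, Idle): payoffs 4.9, 2.8 → best response Low.
Plant 1 against (Max, Low): payoffs 1.5, 1.8 → best response Medium.
Plant 1 against (Max, Medium): payoffs 3.1, 5 → best response Medium.
Plant 2 against (Low, Idle): payoffs 4.1, 0.3 → best response High.
Plant 2 against (Low, Low): payoffs 2.1, 4.4 → best response Max.
Plant 2 against (Low, Medium): payoffs 2.8, 2.7 → best response High.
Plant 2 against (Medium, Idle): payoffs 0.8, 2.5 → best response Max.
Plant 2 against (Medium, Low): payoffs 4.5, 3.2 → best response High.
Plant 2 against (Medium, Medium): payoffs 4.8, 5.8 → best response Max.
Plant 3 against (Low, High): payoffs 2.6, 3, 4.1 → best response Medium.
Plant 3 against (Low, Max): payoffs 5.7, 0.9, 2.3 → best response Idle.
Plant 3 against (Medium, High): payoffs 3.9, 2.6, 0.5 → best response Idle.
Plant 3 against (Medium, Max): payoffs 0.2, 4.6, 1.8 → best response Low.
No profile is a mutual best response for all players.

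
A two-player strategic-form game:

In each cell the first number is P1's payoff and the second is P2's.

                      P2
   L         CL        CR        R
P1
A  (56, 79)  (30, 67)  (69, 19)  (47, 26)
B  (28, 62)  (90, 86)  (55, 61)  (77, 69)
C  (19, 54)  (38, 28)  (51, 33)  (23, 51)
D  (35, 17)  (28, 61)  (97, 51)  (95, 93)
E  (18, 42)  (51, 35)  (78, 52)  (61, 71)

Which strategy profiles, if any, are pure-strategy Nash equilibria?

Pure-strategy Nash equilibria: (A, L) and (B, CL) and (D, R)

P1 against L: payoffs 56, 28, 19, 35, 18 → best response A.
P1 against CL: payoffs 30, 90, 38, 28, 51 → best response B.
P1 against CR: payoffs 69, 55, 51, 97, 78 → best response D.
P1 against R: payoffs 47, 77, 23, 95, 61 → best response D.
P2 against A: payoffs 79, 67, 19, 26 → best response L.
P2 against B: payoffs 62, 86, 61, 69 → best response CL.
P2 against C: payoffs 54, 28, 33, 51 → best response L.
P2 against D: payoffs 17, 61, 51, 93 → best response R.
P2 against E: payoffs 42, 35, 52, 71 → best response R.
Mutual best responses: (A, L); (B, CL); (D, R).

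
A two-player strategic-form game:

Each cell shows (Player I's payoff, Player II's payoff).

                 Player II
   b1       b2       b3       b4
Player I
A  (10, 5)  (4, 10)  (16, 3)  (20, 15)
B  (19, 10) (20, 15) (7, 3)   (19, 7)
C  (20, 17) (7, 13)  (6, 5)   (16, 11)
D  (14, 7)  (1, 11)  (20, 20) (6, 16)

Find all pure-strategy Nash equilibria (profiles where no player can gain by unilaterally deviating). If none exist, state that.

(A, b1): Player I can switch to B (10 → 19). Not NE.
(A, b2): Player I can switch to B (4 → 20). Not NE.
(A, b3): Player I can switch to D (16 → 20). Not NE.
(A, b4): Player I gets 20, best alternative 19; Player II gets 15, best alternative 10. No profitable deviation — NE.
(B, b1): Player I can switch to C (19 → 20). Not NE.
(B, b2): Player I gets 20, best alternative 7; Player II gets 15, best alternative 10. No profitable deviation — NE.
(B, b3): Player I can switch to A (7 → 16). Not NE.
(B, b4): Player I can switch to A (19 → 20). Not NE.
(C, b1): Player I gets 20, best alternative 19; Player II gets 17, best alternative 13. No profitable deviation — NE.
(C, b2): Player I can switch to B (7 → 20). Not NE.
(C, b3): Player I can switch to A (6 → 16). Not NE.
(D, b3): Player I gets 20, best alternative 16; Player II gets 20, best alternative 16. No profitable deviation — NE.
(The remaining 4 profiles each have a profitable deviation by the same check.)

The pure Nash equilibria are (A, b4), (B, b2), (C, b1), (D, b3).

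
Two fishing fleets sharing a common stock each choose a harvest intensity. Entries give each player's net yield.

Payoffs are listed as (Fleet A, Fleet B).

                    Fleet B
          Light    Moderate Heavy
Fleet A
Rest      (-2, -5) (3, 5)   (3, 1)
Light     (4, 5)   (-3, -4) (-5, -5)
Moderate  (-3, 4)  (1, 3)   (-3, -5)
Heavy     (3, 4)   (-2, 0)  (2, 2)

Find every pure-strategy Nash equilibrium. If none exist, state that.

Check each profile: it is a Nash equilibrium iff no player can strictly gain by switching unilaterally.
(Rest, Light): Fleet A can switch to Light (-2 → 4). Not NE.
(Rest, Moderate): Fleet A gets 3, best alternative 1; Fleet B gets 5, best alternative 1. No profitable deviation — NE.
(Rest, Heavy): Fleet B can switch to Moderate (1 → 5). Not NE.
(Light, Light): Fleet A gets 4, best alternative 3; Fleet B gets 5, best alternative -4. No profitable deviation — NE.
(Light, Moderate): Fleet A can switch to Rest (-3 → 3). Not NE.
(Light, Heavy): Fleet A can switch to Rest (-5 → 3). Not NE.
(Moderate, Light): Fleet A can switch to Rest (-3 → -2). Not NE.
(Moderate, Moderate): Fleet A can switch to Rest (1 → 3). Not NE.
(Moderate, Heavy): Fleet A can switch to Rest (-3 → 3). Not NE.
(Heavy, Light): Fleet A can switch to Light (3 → 4). Not NE.
(The remaining 2 profiles each have a profitable deviation by the same check.)

(Rest, Moderate), (Light, Light)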